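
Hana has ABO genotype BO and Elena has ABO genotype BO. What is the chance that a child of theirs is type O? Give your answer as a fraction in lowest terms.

1/4

ABO cross BO × BO → offspring phenotypes: 1/4 O, 3/4 B.
So P(type O) = 1/4.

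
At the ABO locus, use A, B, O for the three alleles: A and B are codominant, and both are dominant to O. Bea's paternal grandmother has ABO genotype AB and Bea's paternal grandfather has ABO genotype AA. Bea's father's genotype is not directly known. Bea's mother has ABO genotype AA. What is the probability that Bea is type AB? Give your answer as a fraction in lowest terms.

Bea's father's ABO genotype from AB × AA: 1/2 AA, 1/2 AB.
Crossing each possibility with the mother AA and summing P(type AB): 1/2·0 + 1/2·1/2 = 1/4.

1/4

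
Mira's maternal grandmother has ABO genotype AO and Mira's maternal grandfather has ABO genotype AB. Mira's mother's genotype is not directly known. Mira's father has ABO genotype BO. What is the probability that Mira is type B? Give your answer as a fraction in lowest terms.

Mira's mother's ABO genotype from AO × AB: 1/4 AA, 1/4 AB, 1/4 AO, 1/4 BO.
Crossing each possibility with the father BO and summing P(type B): 1/4·0 + 1/4·1/2 + 1/4·1/4 + 1/4·3/4 = 3/8.

3/8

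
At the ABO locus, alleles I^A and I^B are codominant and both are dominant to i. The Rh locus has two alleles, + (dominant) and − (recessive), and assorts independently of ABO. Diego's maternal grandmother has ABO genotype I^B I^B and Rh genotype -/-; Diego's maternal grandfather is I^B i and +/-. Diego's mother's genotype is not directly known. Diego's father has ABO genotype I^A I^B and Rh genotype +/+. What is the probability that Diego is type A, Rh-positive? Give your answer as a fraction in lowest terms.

Diego's mother's ABO genotype from I^B I^B × I^B i: 1/2 I^B I^B, 1/2 I^B i.
Crossing each possibility with the father I^A I^B and summing P(type A): 1/2·0 + 1/2·1/4 = 1/8.
Similarly for Rh via the mother's Rh distribution: P(Rh+) = 1.
Independent loci: 1/8 × 1 = 1/8.

1/8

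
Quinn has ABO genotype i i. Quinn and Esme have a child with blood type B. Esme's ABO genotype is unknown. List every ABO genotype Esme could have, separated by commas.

For each candidate genotype of Esme, check whether crossing it with i i can produce every observed child phenotype.
  I^A I^A → possible child types {A} ✗
  I^A I^B → possible child types {A, B} ✓
  I^A i → possible child types {O, A} ✗
  I^B I^B → possible child types {B} ✓
  I^B i → possible child types {O, B} ✓
  i i → possible child types {O} ✗

I^A I^B, I^B I^B, I^B i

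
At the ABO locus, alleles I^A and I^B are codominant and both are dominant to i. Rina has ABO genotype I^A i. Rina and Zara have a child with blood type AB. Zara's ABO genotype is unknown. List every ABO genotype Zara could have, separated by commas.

I^A I^B, I^B I^B, I^B i

For each candidate genotype of Zara, check whether crossing it with I^A i can produce every observed child phenotype.
  I^A I^A → possible child types {A} ✗
  I^A I^B → possible child types {A, B, AB} ✓
  I^A i → possible child types {O, A} ✗
  I^B I^B → possible child types {B, AB} ✓
  I^B i → possible child types {O, A, B, AB} ✓
  i i → possible child types {O, A} ✗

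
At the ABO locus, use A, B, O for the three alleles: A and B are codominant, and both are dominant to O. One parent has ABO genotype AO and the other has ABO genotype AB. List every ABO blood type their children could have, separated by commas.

Gametes from AO × AB give offspring ABO genotypes AA, AB, AO, BO, i.e. phenotypes A, B, AB.

A, B, AB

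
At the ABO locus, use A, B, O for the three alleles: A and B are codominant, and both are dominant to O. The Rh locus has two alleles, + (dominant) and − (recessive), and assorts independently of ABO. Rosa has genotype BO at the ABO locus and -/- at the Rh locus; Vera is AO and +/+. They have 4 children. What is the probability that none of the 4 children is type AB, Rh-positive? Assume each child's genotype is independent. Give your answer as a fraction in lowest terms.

ABO cross BO × AO → 1/4 O, 1/4 A, 1/4 B, 1/4 AB.
Rh cross -/- × +/+ → 1 Rh+; so P(type AB, Rh-positive) = 1/4 × 1 = 1/4 per child.
P(not type AB, Rh-positive) = 3/4 for one child; (3/4)^4 = 81/256.

81/256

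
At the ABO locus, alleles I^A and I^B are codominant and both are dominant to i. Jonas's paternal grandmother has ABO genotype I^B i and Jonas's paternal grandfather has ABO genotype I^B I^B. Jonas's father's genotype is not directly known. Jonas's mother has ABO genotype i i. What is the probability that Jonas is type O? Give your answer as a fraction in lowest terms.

Jonas's father's ABO genotype from I^B i × I^B I^B: 1/2 I^B I^B, 1/2 I^B i.
Crossing each possibility with the mother i i and summing P(type O): 1/2·0 + 1/2·1/2 = 1/4.

1/4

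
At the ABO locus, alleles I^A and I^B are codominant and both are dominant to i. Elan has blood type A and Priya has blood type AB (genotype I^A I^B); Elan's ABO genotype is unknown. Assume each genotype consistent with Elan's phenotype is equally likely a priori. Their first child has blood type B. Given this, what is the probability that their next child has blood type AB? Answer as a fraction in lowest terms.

1/4

Possible genotypes: Elan ∈ {I^A I^A, I^A i}; Priya ∈ {I^A I^B}.
Weight each parental genotype pair by prior × P(type-B child):
  I^A i × I^A I^B: posterior weight 1; P(next child type AB) = 1/4.
Weighted sum = 1/4.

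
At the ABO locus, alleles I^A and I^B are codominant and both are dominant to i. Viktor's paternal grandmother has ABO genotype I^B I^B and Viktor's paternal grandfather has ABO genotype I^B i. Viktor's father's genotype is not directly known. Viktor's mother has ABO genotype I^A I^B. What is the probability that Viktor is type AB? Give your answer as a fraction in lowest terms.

3/8

Viktor's father's ABO genotype from I^B I^B × I^B i: 1/2 I^B I^B, 1/2 I^B i.
Crossing each possibility with the mother I^A I^B and summing P(type AB): 1/2·1/2 + 1/2·1/4 = 3/8.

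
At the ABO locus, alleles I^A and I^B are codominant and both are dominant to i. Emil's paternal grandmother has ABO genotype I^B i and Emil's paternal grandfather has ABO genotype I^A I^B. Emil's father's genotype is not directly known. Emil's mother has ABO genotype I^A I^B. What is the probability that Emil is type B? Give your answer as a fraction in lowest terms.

3/8

Emil's father's ABO genotype from I^B i × I^A I^B: 1/4 I^A I^B, 1/4 I^A i, 1/4 I^B I^B, 1/4 I^B i.
Crossing each possibility with the mother I^A I^B and summing P(type B): 1/4·1/4 + 1/4·1/4 + 1/4·1/2 + 1/4·1/2 = 3/8.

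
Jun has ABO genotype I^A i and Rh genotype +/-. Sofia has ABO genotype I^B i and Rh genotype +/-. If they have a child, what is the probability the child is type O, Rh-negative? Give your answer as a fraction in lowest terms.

ABO cross I^A i × I^B i → offspring phenotypes: 1/4 O, 1/4 A, 1/4 B, 1/4 AB.
Rh cross +/- × +/- → 3/4 Rh+, 1/4 Rh-.
Independent loci: P(type O, Rh-negative) = 1/4 × 1/4 = 1/16.

1/16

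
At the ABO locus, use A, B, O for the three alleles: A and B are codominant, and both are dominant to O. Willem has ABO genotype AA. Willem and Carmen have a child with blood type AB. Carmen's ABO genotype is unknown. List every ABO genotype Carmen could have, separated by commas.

AB, BB, BO

For each candidate genotype of Carmen, check whether crossing it with AA can produce every observed child phenotype.
  AA → possible child types {A} ✗
  AB → possible child types {A, AB} ✓
  AO → possible child types {A} ✗
  BB → possible child types {AB} ✓
  BO → possible child types {A, AB} ✓
  OO → possible child types {A} ✗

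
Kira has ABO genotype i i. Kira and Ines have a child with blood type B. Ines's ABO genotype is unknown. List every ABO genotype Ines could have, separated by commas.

I^A I^B, I^B I^B, I^B i

For each candidate genotype of Ines, check whether crossing it with i i can produce every observed child phenotype.
  I^A I^A → possible child types {A} ✗
  I^A I^B → possible child types {A, B} ✓
  I^A i → possible child types {O, A} ✗
  I^B I^B → possible child types {B} ✓
  I^B i → possible child types {O, B} ✓
  i i → possible child types {O} ✗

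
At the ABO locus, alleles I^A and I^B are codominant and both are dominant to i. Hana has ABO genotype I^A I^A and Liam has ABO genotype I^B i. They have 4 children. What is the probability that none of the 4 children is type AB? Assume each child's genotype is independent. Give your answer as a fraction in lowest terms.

1/16

ABO cross I^A I^A × I^B i → 1/2 A, 1/2 AB.
So P(type AB) = 1/2 per child.
P(not type AB) = 1/2 for one child; (1/2)^4 = 1/16.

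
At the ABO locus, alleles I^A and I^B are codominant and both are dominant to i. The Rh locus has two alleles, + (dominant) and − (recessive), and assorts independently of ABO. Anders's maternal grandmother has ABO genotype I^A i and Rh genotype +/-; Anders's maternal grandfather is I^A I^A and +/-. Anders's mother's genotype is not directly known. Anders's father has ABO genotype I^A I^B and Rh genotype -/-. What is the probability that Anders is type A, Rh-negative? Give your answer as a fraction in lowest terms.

1/4

Anders's mother's ABO genotype from I^A i × I^A I^A: 1/2 I^A I^A, 1/2 I^A i.
Crossing each possibility with the father I^A I^B and summing P(type A): 1/2·1/2 + 1/2·1/2 = 1/2.
Similarly for Rh via the mother's Rh distribution: P(Rh-) = 1/2.
Independent loci: 1/2 × 1/2 = 1/4.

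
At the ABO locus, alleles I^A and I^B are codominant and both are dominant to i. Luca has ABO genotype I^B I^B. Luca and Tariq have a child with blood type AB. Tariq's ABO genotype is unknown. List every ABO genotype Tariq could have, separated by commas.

I^A I^A, I^A I^B, I^A i

For each candidate genotype of Tariq, check whether crossing it with I^B I^B can produce every observed child phenotype.
  I^A I^A → possible child types {AB} ✓
  I^A I^B → possible child types {B, AB} ✓
  I^A i → possible child types {B, AB} ✓
  I^B I^B → possible child types {B} ✗
  I^B i → possible child types {B} ✗
  i i → possible child types {B} ✗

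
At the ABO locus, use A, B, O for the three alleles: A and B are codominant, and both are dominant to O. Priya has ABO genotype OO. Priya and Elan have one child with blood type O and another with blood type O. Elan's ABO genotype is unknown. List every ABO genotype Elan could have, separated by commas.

For each candidate genotype of Elan, check whether crossing it with OO can produce every observed child phenotype.
  AA → possible child types {A} ✗
  AB → possible child types {A, B} ✗
  AO → possible child types {O, A} ✓
  BB → possible child types {B} ✗
  BO → possible child types {O, B} ✓
  OO → possible child types {O} ✓

AO, BO, OO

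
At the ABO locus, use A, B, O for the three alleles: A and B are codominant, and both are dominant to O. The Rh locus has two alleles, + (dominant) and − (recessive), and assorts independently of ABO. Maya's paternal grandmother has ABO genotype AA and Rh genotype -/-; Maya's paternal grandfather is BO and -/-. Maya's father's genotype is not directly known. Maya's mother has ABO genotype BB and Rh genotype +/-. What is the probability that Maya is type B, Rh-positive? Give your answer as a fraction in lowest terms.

1/4

Maya's father's ABO genotype from AA × BO: 1/2 AB, 1/2 AO.
Crossing each possibility with the mother BB and summing P(type B): 1/2·1/2 + 1/2·1/2 = 1/2.
Similarly for Rh via the father's Rh distribution: P(Rh+) = 1/2.
Independent loci: 1/2 × 1/2 = 1/4.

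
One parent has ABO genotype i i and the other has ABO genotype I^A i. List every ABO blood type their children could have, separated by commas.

O, A

Gametes from i i × I^A i give offspring ABO genotypes I^A i, i i, i.e. phenotypes O, A.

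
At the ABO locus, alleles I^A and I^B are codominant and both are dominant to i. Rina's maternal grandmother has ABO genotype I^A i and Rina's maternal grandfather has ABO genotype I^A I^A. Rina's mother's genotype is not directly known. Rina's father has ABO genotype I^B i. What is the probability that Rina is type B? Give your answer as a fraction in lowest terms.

Rina's mother's ABO genotype from I^A i × I^A I^A: 1/2 I^A I^A, 1/2 I^A i.
Crossing each possibility with the father I^B i and summing P(type B): 1/2·0 + 1/2·1/4 = 1/8.

1/8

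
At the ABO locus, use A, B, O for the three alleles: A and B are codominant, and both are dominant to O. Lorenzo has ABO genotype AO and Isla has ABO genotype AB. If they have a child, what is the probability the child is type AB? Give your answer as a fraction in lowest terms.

ABO cross AO × AB → offspring phenotypes: 1/2 A, 1/4 B, 1/4 AB.
So P(type AB) = 1/4.

1/4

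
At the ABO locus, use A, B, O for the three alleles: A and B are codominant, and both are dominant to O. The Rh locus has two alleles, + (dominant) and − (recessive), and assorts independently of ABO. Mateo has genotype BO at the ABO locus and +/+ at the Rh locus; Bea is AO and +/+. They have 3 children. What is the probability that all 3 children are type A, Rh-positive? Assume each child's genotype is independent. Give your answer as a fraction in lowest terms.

ABO cross BO × AO → 1/4 O, 1/4 A, 1/4 B, 1/4 AB.
Rh cross +/+ × +/+ → 1 Rh+; so P(type A, Rh-positive) = 1/4 × 1 = 1/4 per child.
All 3 independent: (1/4)^3 = 1/64.

1/64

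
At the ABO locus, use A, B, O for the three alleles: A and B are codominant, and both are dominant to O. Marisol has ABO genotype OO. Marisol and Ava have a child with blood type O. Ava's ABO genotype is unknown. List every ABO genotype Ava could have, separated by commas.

AO, BO, OO

For each candidate genotype of Ava, check whether crossing it with OO can produce every observed child phenotype.
  AA → possible child types {A} ✗
  AB → possible child types {A, B} ✗
  AO → possible child types {O, A} ✓
  BB → possible child types {B} ✗
  BO → possible child types {O, B} ✓
  OO → possible child types {O} ✓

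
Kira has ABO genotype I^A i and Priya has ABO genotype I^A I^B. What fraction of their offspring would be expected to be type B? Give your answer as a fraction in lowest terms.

1/4

ABO cross I^A i × I^A I^B → offspring phenotypes: 1/2 A, 1/4 B, 1/4 AB.
So P(type B) = 1/4.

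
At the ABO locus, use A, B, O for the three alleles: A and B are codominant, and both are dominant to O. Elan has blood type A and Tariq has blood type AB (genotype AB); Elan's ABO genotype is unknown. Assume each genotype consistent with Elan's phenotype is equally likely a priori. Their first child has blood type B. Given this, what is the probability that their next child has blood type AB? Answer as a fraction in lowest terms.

Possible genotypes: Elan ∈ {AA, AO}; Tariq ∈ {AB}.
Weight each parental genotype pair by prior × P(type-B child):
  AO × AB: posterior weight 1; P(next child type AB) = 1/4.
Weighted sum = 1/4.

1/4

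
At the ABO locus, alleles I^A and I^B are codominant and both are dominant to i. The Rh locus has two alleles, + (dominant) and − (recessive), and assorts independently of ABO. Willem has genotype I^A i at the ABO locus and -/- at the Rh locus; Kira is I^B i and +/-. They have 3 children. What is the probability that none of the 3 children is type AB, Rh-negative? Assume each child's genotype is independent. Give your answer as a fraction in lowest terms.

343/512

ABO cross I^A i × I^B i → 1/4 O, 1/4 A, 1/4 B, 1/4 AB.
Rh cross -/- × +/- → 1/2 Rh+, 1/2 Rh-; so P(type AB, Rh-negative) = 1/4 × 1/2 = 1/8 per child.
P(not type AB, Rh-negative) = 7/8 for one child; (7/8)^3 = 343/512.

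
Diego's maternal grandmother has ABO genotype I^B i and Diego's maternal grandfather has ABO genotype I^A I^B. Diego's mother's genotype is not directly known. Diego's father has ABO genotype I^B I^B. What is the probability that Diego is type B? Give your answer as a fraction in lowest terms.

3/4

Diego's mother's ABO genotype from I^B i × I^A I^B: 1/4 I^A I^B, 1/4 I^A i, 1/4 I^B I^B, 1/4 I^B i.
Crossing each possibility with the father I^B I^B and summing P(type B): 1/4·1/2 + 1/4·1/2 + 1/4·1 + 1/4·1 = 3/4.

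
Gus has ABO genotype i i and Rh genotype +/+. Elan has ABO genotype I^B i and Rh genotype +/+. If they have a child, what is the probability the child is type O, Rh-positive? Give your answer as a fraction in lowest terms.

1/2

ABO cross i i × I^B i → offspring phenotypes: 1/2 O, 1/2 B.
Rh cross +/+ × +/+ → 1 Rh+.
Independent loci: P(type O, Rh-positive) = 1/2 × 1 = 1/2.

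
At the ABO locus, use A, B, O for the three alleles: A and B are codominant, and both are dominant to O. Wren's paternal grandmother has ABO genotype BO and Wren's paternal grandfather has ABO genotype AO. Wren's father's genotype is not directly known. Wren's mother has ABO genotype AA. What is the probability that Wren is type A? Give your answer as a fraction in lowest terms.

Wren's father's ABO genotype from BO × AO: 1/4 AB, 1/4 AO, 1/4 BO, 1/4 OO.
Crossing each possibility with the mother AA and summing P(type A): 1/4·1/2 + 1/4·1 + 1/4·1/2 + 1/4·1 = 3/4.

3/4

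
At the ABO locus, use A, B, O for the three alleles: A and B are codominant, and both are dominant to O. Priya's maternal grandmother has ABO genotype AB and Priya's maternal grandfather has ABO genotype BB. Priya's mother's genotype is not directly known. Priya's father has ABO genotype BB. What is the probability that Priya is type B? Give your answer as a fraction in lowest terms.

Priya's mother's ABO genotype from AB × BB: 1/2 AB, 1/2 BB.
Crossing each possibility with the father BB and summing P(type B): 1/2·1/2 + 1/2·1 = 3/4.

3/4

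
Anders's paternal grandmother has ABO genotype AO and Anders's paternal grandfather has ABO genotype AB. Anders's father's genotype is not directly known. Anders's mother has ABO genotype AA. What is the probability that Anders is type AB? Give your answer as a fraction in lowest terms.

1/4

Anders's father's ABO genotype from AO × AB: 1/4 AA, 1/4 AB, 1/4 AO, 1/4 BO.
Crossing each possibility with the mother AA and summing P(type AB): 1/4·0 + 1/4·1/2 + 1/4·0 + 1/4·1/2 = 1/4.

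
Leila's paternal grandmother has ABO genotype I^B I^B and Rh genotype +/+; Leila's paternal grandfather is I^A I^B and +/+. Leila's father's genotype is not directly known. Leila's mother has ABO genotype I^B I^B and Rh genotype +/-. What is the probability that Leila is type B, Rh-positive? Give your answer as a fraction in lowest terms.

Leila's father's ABO genotype from I^B I^B × I^A I^B: 1/2 I^A I^B, 1/2 I^B I^B.
Crossing each possibility with the mother I^B I^B and summing P(type B): 1/2·1/2 + 1/2·1 = 3/4.
Similarly for Rh via the father's Rh distribution: P(Rh+) = 1.
Independent loci: 3/4 × 1 = 3/4.

3/4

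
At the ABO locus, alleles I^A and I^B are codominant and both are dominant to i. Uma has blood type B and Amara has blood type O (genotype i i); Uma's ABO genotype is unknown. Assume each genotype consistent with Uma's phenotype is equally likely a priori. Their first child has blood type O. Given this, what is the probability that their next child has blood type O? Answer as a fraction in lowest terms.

1/2

Possible genotypes: Uma ∈ {I^B I^B, I^B i}; Amara ∈ {i i}.
Weight each parental genotype pair by prior × P(type-O child):
  I^B i × i i: posterior weight 1; P(next child type O) = 1/2.
Weighted sum = 1/2.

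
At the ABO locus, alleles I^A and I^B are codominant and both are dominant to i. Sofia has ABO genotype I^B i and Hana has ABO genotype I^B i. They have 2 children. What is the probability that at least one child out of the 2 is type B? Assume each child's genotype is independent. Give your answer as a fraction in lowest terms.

ABO cross I^B i × I^B i → 1/4 O, 3/4 B.
So P(type B) = 3/4 per child.
P(none) = (1/4)^2 = 1/16; P(at least one) = 1 − 1/16 = 15/16.

15/16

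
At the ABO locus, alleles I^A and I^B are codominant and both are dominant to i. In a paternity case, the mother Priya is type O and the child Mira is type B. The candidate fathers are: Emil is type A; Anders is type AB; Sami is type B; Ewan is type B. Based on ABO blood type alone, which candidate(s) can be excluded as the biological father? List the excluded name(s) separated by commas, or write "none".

Emil

A candidate is excluded only if no genotype consistent with his phenotype could produce a type B child with a type O mother.
Emil (type A): no genotype consistent with that phenotype can produce a type-B child with a type-O mother.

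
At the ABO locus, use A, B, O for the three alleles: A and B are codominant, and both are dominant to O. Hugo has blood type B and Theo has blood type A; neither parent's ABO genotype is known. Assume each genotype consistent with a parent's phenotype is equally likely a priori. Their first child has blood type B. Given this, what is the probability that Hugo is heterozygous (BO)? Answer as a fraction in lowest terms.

1/3

Possible genotypes: Hugo ∈ {BB, BO}; Theo ∈ {AA, AO}.
Weight each parental genotype pair by prior × P(type-B child):
  BB × AO: posterior weight 2/3.
  BO × AO: posterior weight 1/3.
Sum the posterior weight over pairs where Hugo is BO: 1/3.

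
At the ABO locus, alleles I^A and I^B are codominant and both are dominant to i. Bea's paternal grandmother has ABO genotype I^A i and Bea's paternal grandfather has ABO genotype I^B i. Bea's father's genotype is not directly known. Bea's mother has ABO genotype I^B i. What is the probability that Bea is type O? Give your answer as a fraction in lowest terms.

1/4

Bea's father's ABO genotype from I^A i × I^B i: 1/4 I^A I^B, 1/4 I^A i, 1/4 I^B i, 1/4 i i.
Crossing each possibility with the mother I^B i and summing P(type O): 1/4·0 + 1/4·1/4 + 1/4·1/4 + 1/4·1/2 = 1/4.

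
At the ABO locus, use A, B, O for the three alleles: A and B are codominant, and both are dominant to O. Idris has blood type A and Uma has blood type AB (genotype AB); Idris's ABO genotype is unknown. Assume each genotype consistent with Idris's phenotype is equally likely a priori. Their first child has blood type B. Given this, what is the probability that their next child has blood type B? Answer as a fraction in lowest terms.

Possible genotypes: Idris ∈ {AA, AO}; Uma ∈ {AB}.
Weight each parental genotype pair by prior × P(type-B child):
  AO × AB: posterior weight 1; P(next child type B) = 1/4.
Weighted sum = 1/4.

1/4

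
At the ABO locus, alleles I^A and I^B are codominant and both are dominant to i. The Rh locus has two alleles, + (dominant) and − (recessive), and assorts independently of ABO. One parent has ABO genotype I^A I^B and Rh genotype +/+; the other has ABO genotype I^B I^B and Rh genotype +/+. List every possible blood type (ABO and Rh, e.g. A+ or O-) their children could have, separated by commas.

Gametes from I^A I^B × I^B I^B give offspring ABO genotypes I^A I^B, I^B I^B, i.e. phenotypes B, AB.
Rh cross +/+ × +/+ → phenotypes Rh+.
Combining independently: B+, AB+.

B+, AB+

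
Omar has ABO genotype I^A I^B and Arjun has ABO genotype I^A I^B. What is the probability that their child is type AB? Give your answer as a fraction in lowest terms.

1/2

ABO cross I^A I^B × I^A I^B → offspring phenotypes: 1/4 A, 1/4 B, 1/2 AB.
So P(type AB) = 1/2.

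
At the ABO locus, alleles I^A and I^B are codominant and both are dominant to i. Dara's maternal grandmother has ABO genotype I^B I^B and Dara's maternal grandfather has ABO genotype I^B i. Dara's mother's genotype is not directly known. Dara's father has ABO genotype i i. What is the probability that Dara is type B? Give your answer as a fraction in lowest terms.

3/4

Dara's mother's ABO genotype from I^B I^B × I^B i: 1/2 I^B I^B, 1/2 I^B i.
Crossing each possibility with the father i i and summing P(type B): 1/2·1 + 1/2·1/2 = 3/4.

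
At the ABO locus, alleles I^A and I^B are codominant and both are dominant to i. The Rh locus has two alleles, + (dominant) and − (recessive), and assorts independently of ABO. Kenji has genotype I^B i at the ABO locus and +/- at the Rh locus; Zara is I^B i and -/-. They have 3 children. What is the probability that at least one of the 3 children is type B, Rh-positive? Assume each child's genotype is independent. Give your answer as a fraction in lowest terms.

387/512

ABO cross I^B i × I^B i → 1/4 O, 3/4 B.
Rh cross +/- × -/- → 1/2 Rh+, 1/2 Rh-; so P(type B, Rh-positive) = 3/4 × 1/2 = 3/8 per child.
P(none) = (5/8)^3 = 125/512; P(at least one) = 1 − 125/512 = 387/512.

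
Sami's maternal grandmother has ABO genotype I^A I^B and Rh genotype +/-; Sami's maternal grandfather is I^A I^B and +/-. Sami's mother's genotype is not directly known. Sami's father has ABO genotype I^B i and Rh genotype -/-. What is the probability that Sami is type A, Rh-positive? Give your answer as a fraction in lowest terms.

1/8

Sami's mother's ABO genotype from I^A I^B × I^A I^B: 1/4 I^A I^A, 1/2 I^A I^B, 1/4 I^B I^B.
Crossing each possibility with the father I^B i and summing P(type A): 1/4·1/2 + 1/2·1/4 + 1/4·0 = 1/4.
Similarly for Rh via the mother's Rh distribution: P(Rh+) = 1/2.
Independent loci: 1/4 × 1/2 = 1/8.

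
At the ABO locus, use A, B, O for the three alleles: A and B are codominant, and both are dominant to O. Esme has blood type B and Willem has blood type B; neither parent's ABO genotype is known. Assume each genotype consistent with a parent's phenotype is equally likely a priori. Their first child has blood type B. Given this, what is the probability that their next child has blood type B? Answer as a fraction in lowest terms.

19/20

Possible genotypes: Esme ∈ {BB, BO}; Willem ∈ {BB, BO}.
Weight each parental genotype pair by prior × P(type-B child):
  BB × BB: posterior weight 4/15; P(next child type B) = 1.
  BB × BO: posterior weight 4/15; P(next child type B) = 1.
  BO × BB: posterior weight 4/15; P(next child type B) = 1.
  BO × BO: posterior weight 1/5; P(next child type B) = 3/4.
Weighted sum = 19/20.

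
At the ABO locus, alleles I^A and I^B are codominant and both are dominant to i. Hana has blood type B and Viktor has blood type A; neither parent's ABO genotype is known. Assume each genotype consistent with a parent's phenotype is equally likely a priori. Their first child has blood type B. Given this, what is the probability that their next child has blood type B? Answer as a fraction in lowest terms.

Possible genotypes: Hana ∈ {I^B I^B, I^B i}; Viktor ∈ {I^A I^A, I^A i}.
Weight each parental genotype pair by prior × P(type-B child):
  I^B I^B × I^A i: posterior weight 2/3; P(next child type B) = 1/2.
  I^B i × I^A i: posterior weight 1/3; P(next child type B) = 1/4.
Weighted sum = 5/12.

5/12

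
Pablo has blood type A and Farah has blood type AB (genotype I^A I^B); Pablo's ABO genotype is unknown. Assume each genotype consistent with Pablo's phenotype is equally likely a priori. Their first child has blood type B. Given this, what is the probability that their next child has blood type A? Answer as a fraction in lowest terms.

1/2

Possible genotypes: Pablo ∈ {I^A I^A, I^A i}; Farah ∈ {I^A I^B}.
Weight each parental genotype pair by prior × P(type-B child):
  I^A i × I^A I^B: posterior weight 1; P(next child type A) = 1/2.
Weighted sum = 1/2.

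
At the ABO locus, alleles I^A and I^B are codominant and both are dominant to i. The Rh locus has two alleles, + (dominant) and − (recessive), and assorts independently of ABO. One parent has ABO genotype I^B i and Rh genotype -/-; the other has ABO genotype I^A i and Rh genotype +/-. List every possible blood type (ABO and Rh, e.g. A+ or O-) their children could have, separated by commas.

Gametes from I^B i × I^A i give offspring ABO genotypes I^A I^B, I^A i, I^B i, i i, i.e. phenotypes O, A, B, AB.
Rh cross -/- × +/- → phenotypes Rh+, Rh-.
Combining independently: O+, O-, A+, A-, B+, B-, AB+, AB-.

O+, O-, A+, A-, B+, B-, AB+, AB-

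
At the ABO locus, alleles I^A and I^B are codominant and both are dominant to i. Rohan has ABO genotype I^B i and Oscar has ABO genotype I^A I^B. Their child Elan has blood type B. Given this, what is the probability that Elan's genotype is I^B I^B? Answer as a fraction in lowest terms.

1/2

Cross I^B i × I^A I^B → 1/4 I^A I^B, 1/4 I^A i, 1/4 I^B I^B, 1/4 I^B i.
Type-B genotypes among offspring: I^B I^B (1/4), I^B i (1/4); total 1/2.
P(I^B I^B | type B) = (1/4) / (1/2) = 1/2.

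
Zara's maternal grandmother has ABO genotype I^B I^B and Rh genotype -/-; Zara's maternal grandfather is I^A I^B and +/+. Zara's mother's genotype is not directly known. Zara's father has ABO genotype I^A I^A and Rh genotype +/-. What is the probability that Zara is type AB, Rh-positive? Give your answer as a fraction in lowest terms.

Zara's mother's ABO genotype from I^B I^B × I^A I^B: 1/2 I^A I^B, 1/2 I^B I^B.
Crossing each possibility with the father I^A I^A and summing P(type AB): 1/2·1/2 + 1/2·1 = 3/4.
Similarly for Rh via the mother's Rh distribution: P(Rh+) = 3/4.
Independent loci: 3/4 × 3/4 = 9/16.

9/16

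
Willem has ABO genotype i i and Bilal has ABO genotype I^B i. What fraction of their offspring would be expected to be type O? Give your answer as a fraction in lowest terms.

ABO cross i i × I^B i → offspring phenotypes: 1/2 O, 1/2 B.
So P(type O) = 1/2.

1/2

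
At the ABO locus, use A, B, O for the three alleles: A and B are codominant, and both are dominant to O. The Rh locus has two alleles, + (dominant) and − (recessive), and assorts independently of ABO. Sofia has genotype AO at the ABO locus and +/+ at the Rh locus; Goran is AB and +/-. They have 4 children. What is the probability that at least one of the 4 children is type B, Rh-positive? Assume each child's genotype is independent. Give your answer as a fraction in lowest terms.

175/256

ABO cross AO × AB → 1/2 A, 1/4 B, 1/4 AB.
Rh cross +/+ × +/- → 1 Rh+; so P(type B, Rh-positive) = 1/4 × 1 = 1/4 per child.
P(none) = (3/4)^4 = 81/256; P(at least one) = 1 − 81/256 = 175/256.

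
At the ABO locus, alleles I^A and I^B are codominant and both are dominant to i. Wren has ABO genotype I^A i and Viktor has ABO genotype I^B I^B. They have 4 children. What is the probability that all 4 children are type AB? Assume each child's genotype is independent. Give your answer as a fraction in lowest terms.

1/16

ABO cross I^A i × I^B I^B → 1/2 B, 1/2 AB.
So P(type AB) = 1/2 per child.
All 4 independent: (1/2)^4 = 1/16.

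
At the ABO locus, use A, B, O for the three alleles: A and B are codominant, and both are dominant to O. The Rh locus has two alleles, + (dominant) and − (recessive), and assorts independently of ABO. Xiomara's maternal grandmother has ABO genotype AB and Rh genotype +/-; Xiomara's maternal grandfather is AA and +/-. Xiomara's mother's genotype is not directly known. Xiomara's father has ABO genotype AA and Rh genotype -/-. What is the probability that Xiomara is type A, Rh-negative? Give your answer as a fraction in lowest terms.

Xiomara's mother's ABO genotype from AB × AA: 1/2 AA, 1/2 AB.
Crossing each possibility with the father AA and summing P(type A): 1/2·1 + 1/2·1/2 = 3/4.
Similarly for Rh via the mother's Rh distribution: P(Rh-) = 1/2.
Independent loci: 3/4 × 1/2 = 3/8.

3/8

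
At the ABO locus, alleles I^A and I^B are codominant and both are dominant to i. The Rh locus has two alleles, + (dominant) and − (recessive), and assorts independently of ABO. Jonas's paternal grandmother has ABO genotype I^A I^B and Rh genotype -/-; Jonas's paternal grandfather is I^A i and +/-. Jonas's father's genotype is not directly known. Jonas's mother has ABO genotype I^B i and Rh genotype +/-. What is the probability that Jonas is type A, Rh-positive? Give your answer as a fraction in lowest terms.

Jonas's father's ABO genotype from I^A I^B × I^A i: 1/4 I^A I^A, 1/4 I^A I^B, 1/4 I^A i, 1/4 I^B i.
Crossing each possibility with the mother I^B i and summing P(type A): 1/4·1/2 + 1/4·1/4 + 1/4·1/4 + 1/4·0 = 1/4.
Similarly for Rh via the father's Rh distribution: P(Rh+) = 5/8.
Independent loci: 1/4 × 5/8 = 5/32.

5/32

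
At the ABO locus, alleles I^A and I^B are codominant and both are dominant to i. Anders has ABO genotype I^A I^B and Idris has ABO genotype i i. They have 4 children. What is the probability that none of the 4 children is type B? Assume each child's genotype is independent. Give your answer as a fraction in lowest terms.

ABO cross I^A I^B × i i → 1/2 A, 1/2 B.
So P(type B) = 1/2 per child.
P(not type B) = 1/2 for one child; (1/2)^4 = 1/16.

1/16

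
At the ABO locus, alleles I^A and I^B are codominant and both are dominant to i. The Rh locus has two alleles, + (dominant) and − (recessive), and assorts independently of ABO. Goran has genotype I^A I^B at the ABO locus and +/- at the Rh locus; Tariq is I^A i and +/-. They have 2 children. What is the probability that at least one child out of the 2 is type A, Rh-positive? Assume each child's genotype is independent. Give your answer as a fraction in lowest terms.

ABO cross I^A I^B × I^A i → 1/2 A, 1/4 B, 1/4 AB.
Rh cross +/- × +/- → 3/4 Rh+, 1/4 Rh-; so P(type A, Rh-positive) = 1/2 × 3/4 = 3/8 per child.
P(none) = (5/8)^2 = 25/64; P(at least one) = 1 − 25/64 = 39/64.

39/64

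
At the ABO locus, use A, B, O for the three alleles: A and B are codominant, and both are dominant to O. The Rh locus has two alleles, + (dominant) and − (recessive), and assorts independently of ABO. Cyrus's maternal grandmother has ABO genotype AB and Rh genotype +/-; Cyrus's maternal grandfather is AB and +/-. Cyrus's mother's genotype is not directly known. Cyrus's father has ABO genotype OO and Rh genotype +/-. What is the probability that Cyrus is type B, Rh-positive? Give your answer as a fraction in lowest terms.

3/8

Cyrus's mother's ABO genotype from AB × AB: 1/4 AA, 1/2 AB, 1/4 BB.
Crossing each possibility with the father OO and summing P(type B): 1/4·0 + 1/2·1/2 + 1/4·1 = 1/2.
Similarly for Rh via the mother's Rh distribution: P(Rh+) = 3/4.
Independent loci: 1/2 × 3/4 = 3/8.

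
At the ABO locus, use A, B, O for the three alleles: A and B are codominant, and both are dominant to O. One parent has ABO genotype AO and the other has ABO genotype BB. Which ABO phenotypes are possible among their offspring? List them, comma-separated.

B, AB

Gametes from AO × BB give offspring ABO genotypes AB, BO, i.e. phenotypes B, AB.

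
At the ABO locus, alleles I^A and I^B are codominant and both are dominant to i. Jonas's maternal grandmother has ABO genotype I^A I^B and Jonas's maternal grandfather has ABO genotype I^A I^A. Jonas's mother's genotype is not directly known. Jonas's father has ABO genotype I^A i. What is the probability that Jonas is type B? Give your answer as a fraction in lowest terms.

1/8

Jonas's mother's ABO genotype from I^A I^B × I^A I^A: 1/2 I^A I^A, 1/2 I^A I^B.
Crossing each possibility with the father I^A i and summing P(type B): 1/2·0 + 1/2·1/4 = 1/8.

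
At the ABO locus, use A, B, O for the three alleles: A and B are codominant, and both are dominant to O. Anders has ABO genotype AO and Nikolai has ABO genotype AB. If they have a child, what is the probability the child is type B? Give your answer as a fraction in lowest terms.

1/4

ABO cross AO × AB → offspring phenotypes: 1/2 A, 1/4 B, 1/4 AB.
So P(type B) = 1/4.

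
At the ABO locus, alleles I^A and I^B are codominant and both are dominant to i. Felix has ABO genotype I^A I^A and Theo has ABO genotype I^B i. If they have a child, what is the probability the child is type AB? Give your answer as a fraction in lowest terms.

1/2

ABO cross I^A I^A × I^B i → offspring phenotypes: 1/2 A, 1/2 AB.
So P(type AB) = 1/2.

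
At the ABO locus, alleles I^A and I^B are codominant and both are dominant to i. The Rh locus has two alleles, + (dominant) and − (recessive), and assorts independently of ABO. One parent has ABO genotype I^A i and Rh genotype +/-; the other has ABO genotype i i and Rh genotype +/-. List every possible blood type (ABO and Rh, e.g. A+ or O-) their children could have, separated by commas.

Gametes from I^A i × i i give offspring ABO genotypes I^A i, i i, i.e. phenotypes O, A.
Rh cross +/- × +/- → phenotypes Rh+, Rh-.
Combining independently: O+, O-, A+, A-.

O+, O-, A+, A-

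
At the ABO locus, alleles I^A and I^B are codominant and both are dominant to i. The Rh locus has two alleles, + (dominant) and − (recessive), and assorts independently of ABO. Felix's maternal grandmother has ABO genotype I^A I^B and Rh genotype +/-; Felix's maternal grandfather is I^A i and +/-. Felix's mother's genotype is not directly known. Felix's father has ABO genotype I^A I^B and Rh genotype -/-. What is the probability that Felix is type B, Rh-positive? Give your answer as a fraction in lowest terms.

1/8

Felix's mother's ABO genotype from I^A I^B × I^A i: 1/4 I^A I^A, 1/4 I^A I^B, 1/4 I^A i, 1/4 I^B i.
Crossing each possibility with the father I^A I^B and summing P(type B): 1/4·0 + 1/4·1/4 + 1/4·1/4 + 1/4·1/2 = 1/4.
Similarly for Rh via the mother's Rh distribution: P(Rh+) = 1/2.
Independent loci: 1/4 × 1/2 = 1/8.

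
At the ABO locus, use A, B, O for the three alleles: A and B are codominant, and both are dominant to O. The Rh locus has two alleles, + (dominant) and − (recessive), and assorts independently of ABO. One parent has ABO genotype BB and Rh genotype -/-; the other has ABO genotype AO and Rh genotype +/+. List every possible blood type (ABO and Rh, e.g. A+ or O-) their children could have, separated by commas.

B+, AB+

Gametes from BB × AO give offspring ABO genotypes AB, BO, i.e. phenotypes B, AB.
Rh cross -/- × +/+ → phenotypes Rh+.
Combining independently: B+, AB+.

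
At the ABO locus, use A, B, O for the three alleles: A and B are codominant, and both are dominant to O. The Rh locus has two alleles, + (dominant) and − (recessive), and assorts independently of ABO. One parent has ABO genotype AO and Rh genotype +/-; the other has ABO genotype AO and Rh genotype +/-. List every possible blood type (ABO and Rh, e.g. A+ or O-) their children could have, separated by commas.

O+, O-, A+, A-

Gametes from AO × AO give offspring ABO genotypes AA, AO, OO, i.e. phenotypes O, A.
Rh cross +/- × +/- → phenotypes Rh+, Rh-.
Combining independently: O+, O-, A+, A-.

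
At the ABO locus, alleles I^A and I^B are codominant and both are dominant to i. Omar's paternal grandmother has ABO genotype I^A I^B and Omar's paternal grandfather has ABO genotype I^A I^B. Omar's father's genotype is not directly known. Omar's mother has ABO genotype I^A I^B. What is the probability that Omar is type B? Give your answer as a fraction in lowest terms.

Omar's father's ABO genotype from I^A I^B × I^A I^B: 1/4 I^A I^A, 1/2 I^A I^B, 1/4 I^B I^B.
Crossing each possibility with the mother I^A I^B and summing P(type B): 1/4·0 + 1/2·1/4 + 1/4·1/2 = 1/4.

1/4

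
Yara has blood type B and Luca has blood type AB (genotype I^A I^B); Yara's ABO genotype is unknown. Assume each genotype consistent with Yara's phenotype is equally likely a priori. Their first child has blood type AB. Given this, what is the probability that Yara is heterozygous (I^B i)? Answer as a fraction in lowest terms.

1/3

Possible genotypes: Yara ∈ {I^B I^B, I^B i}; Luca ∈ {I^A I^B}.
Weight each parental genotype pair by prior × P(type-AB child):
  I^B I^B × I^A I^B: posterior weight 2/3.
  I^B i × I^A I^B: posterior weight 1/3.
Sum the posterior weight over pairs where Yara is I^B i: 1/3.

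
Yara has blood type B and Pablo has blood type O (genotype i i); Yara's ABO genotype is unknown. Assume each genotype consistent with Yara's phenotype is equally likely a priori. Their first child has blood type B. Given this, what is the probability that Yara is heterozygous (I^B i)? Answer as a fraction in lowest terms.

1/3

Possible genotypes: Yara ∈ {I^B I^B, I^B i}; Pablo ∈ {i i}.
Weight each parental genotype pair by prior × P(type-B child):
  I^B I^B × i i: posterior weight 2/3.
  I^B i × i i: posterior weight 1/3.
Sum the posterior weight over pairs where Yara is I^B i: 1/3.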